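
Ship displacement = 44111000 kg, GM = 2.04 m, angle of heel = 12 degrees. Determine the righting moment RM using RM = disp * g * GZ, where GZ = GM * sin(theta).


Formula: GZ = GM * sin(theta); RM = disp * g * GZ
Step 1 — GZ = 2.04 * sin(12°) = 2.04 * 0.207912 = 0.42414 m
Step 2 — RM = 44111000 * 9.81 * 0.42414 ≈ 183540000 N·m (5 s.f.)

183540000 N·m


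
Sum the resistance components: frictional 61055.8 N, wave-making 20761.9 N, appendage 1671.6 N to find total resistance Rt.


Formula: Rt = Rf + Rw + Ra
Substituting: Rt = 61055.8 + 20761.9 + 1671.6
Result: Rt = 83489.3 N

83489.3 N


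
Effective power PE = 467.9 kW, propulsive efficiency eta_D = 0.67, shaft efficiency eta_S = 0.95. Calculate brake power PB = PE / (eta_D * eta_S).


Formula: PB = PE / (eta_D * eta_S)
Step 1 — combined efficiency = eta_D * eta_S = 0.67 * 0.95 = 0.6365
Step 2 — PB = 467.9 / 0.6365 ≈ 735.11 kW (5 s.f.)

735.11 kW


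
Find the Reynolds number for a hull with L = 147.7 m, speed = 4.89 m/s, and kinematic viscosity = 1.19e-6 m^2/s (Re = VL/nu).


Formula: Re = V * L / nu
Step 1 — V * L = 4.89 * 147.7 = 722.253 m^2/s
Step 2 — Re = 722.253 / 1.19e-6 = 6.07e+08

6.07e+08


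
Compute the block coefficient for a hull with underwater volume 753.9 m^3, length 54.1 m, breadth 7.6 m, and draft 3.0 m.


Formula: Cb = V / (L * B * T)
Step 1 — L * B * T = 54.1 * 7.6 * 3.0 = 1233.48 m^3
Step 2 — Cb = 753.9 / 1233.48 ≈ 0.61120 (5 s.f.)

0.61120


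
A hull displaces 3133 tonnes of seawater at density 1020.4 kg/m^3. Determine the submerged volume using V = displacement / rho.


Formula: V = mass / rho
Step 1 — convert tonnes to kg: 3133 t * 1000 = 3133000 kg
Step 2 — V = 3133000 / 1020.4 ≈ 3070.4 m^3 (5 s.f.)

3070.4 m^3


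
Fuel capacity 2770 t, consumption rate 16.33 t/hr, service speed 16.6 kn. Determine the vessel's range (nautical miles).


Formula: endurance = fuel / rate; range = endurance * speed
Step 1 — endurance = 2770 / 16.33 = 169.6265 hours
Step 2 — range = 169.6265 * 16.6 ≈ 2815.8 nautical miles (5 s.f.)

2815.8 NM


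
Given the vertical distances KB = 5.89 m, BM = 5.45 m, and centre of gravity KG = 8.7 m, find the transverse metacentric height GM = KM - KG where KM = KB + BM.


Formula: GM = KB + BM - KG
Step 1 — KM = KB + BM = 5.89 + 5.45 = 11.34 m
Step 2 — GM = KM - KG = 11.34 - 8.7 = 2.64 m

2.64 m


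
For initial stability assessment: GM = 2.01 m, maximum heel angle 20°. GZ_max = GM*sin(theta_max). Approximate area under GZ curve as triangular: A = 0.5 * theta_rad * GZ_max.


Formula: GZ_max = GM * sin(theta); Area = 0.5 * theta_rad * GZ_max
Step 1 — GZ_max = 2.01 * sin(20°) = 2.01 * 0.34202 = 0.68746 m
Step 2 — theta_rad = 20 * pi/180 = 0.349066 rad
Step 3 — Area = 0.5 * 0.349066 * 0.68746 ≈ 0.11998 m·rad (5 s.f.)

0.11998 m·rad


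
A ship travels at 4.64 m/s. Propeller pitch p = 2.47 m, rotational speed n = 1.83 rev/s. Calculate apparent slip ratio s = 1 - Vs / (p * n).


Formula: s = 1 - Vs / (p * n)
Step 1 — p * n = 2.47 * 1.83 = 4.5201
Step 2 — Vs / (p*n) = 4.64 / 4.5201 = 1.026526 (6 d.p.)
Step 3 — s = 1 - 1.026526 = -0.026526

-0.026526


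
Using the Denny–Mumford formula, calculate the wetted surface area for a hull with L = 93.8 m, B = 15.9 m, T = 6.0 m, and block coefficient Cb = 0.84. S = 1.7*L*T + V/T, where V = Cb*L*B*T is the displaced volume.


Formula: S = 1.7*L*T + V/T with V = Cb*L*B*T, i.e. S = L * (1.7*T + Cb*B)
Step 1 — 1.7*T = 1.7 * 6.0 = 10.2 m
Step 2 — Cb*B = 0.84 * 15.9 = 13.356 m
Step 3 — 1.7*T + Cb*B = 10.2 + 13.356 = 23.556 m
Step 4 — S = 93.8 * 23.556 ≈ 2209.6 m^2 (5 s.f.)

2209.6 m^2


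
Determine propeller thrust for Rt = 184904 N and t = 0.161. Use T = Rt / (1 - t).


Formula: T = Rt / (1 - t)
Step 1 — (1 - t) = 1 - 0.161 = 0.839
Step 2 — T = 184904 / 0.839 ≈ 220390 N (5 s.f.)

220390 N


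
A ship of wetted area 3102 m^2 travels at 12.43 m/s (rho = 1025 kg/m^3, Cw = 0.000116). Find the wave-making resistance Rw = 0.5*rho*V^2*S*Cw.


Formula: Rw = 0.5 * rho * V^2 * S * Cw
Step 1 — V^2 = 12.43^2 = 154.5049
Step 2 — 0.5 * rho * V^2 = 0.5 * 1025 * 154.5049 = 79183.76125
Step 3 — Rw = 79183.76125 * 3102 * 0.000116 ≈ 28493 N (5 s.f.)

28493 N


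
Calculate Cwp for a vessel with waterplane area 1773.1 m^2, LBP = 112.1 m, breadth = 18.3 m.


Formula: Cwp = Aw / (L * B)
Step 1 — L * B = 112.1 * 18.3 = 2051.43 m^2
Step 2 — Cwp = 1773.1 / 2051.43 ≈ 0.86432 (5 s.f.)

0.86432


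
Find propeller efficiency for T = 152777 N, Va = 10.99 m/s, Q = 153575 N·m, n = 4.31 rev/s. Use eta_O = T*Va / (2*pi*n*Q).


Formula: eta = T * Va / (2 * pi * n * Q)
Step 1 — numerator = T * Va = 152777 * 10.99 = 1679019.23
Step 2 — 2 * pi * n = 2 * pi * 4.31 = 27.080529
Step 3 — denominator = 27.080529 * 153575 = 4158892.24
Step 4 — eta = 1679019.23 / 4158892.24 ≈ 0.40372 (5 s.f.)

0.40372


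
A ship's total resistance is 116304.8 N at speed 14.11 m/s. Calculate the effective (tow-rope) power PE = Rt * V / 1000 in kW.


Formula: PE = Rt * V / 1000 (kW)
Step 1 — PE (W) = 116304.8 * 14.11 = 1641060.728 W
Step 2 — PE (kW) = 1641060.728 / 1000 ≈ 1641.1 kW (5 s.f.)

1641.1 kW


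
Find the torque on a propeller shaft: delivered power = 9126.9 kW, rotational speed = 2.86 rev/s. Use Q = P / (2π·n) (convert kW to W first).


Formula: Q = P_W / (2 * pi * n)
Step 1 — P_W = 9126.9 kW * 1000 = 9126900.0 W
Step 2 — 2 * pi * n = 2 * pi * 2.86 = 17.96991
Step 3 — Q = 9126900.0 / 17.96991 ≈ 507900 N·m (5 s.f.)

507900 N·m


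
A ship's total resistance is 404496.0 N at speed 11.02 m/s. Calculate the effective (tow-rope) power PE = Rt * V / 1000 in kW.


Formula: PE = Rt * V / 1000 (kW)
Step 1 — PE (W) = 404496.0 * 11.02 = 4457545.92 W
Step 2 — PE (kW) = 4457545.92 / 1000 ≈ 4457.5 kW (5 s.f.)

4457.5 kW


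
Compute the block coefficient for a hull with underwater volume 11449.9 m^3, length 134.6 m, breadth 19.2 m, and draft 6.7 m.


Formula: Cb = V / (L * B * T)
Step 1 — L * B * T = 134.6 * 19.2 * 6.7 = 17314.944 m^3
Step 2 — Cb = 11449.9 / 17314.944 ≈ 0.66127 (5 s.f.)

0.66127


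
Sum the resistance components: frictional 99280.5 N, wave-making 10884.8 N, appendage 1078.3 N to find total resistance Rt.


Formula: Rt = Rf + Rw + Ra
Substituting: Rt = 99280.5 + 10884.8 + 1078.3
Result: Rt = 111243.6 N

111243.6 N


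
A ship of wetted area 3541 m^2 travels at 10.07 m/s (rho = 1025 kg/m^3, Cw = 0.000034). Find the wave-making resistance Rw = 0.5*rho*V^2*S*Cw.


Formula: Rw = 0.5 * rho * V^2 * S * Cw
Step 1 — V^2 = 10.07^2 = 101.4049
Step 2 — 0.5 * rho * V^2 = 0.5 * 1025 * 101.4049 = 51970.01125
Step 3 — Rw = 51970.01125 * 3541 * 0.000034 ≈ 6256.9 N (5 s.f.)

6256.9 N


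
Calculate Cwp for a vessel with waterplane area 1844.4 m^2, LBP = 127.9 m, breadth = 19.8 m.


Formula: Cwp = Aw / (L * B)
Step 1 — L * B = 127.9 * 19.8 = 2532.42 m^2
Step 2 — Cwp = 1844.4 / 2532.42 ≈ 0.72832 (5 s.f.)

0.72832


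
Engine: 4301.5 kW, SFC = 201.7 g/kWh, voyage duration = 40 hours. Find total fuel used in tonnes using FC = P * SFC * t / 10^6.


Formula: FC (tonnes) = P * SFC * t / 1,000,000
Step 1 — P * SFC * t = 4301.5 * 201.7 * 40 = 34704502.0 g
Step 2 — FC (tonnes) = 34704502.0 / 1,000,000 ≈ 34.705 tonnes (5 s.f.)

34.705 tonnes


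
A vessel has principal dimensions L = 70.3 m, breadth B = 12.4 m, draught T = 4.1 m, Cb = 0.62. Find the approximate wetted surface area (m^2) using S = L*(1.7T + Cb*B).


Formula: S = 1.7*L*T + V/T with V = Cb*L*B*T, i.e. S = L * (1.7*T + Cb*B)
Step 1 — 1.7*T = 1.7 * 4.1 = 6.97 m
Step 2 — Cb*B = 0.62 * 12.4 = 7.688 m
Step 3 — 1.7*T + Cb*B = 6.97 + 7.688 = 14.658 m
Step 4 — S = 70.3 * 14.658 ≈ 1030.5 m^2 (5 s.f.)

1030.5 m^2


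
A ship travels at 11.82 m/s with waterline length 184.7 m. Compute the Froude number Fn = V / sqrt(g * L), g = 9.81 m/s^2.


Formula: Fn = V / sqrt(g * L)
Step 1 — g * L = 9.81 * 184.7 = 1811.907
Step 2 — sqrt(g * L) = sqrt(1811.907) = 42.566501
Step 3 — Fn = 11.82 / 42.566501 ≈ 0.27768 (5 s.f.)

0.27768


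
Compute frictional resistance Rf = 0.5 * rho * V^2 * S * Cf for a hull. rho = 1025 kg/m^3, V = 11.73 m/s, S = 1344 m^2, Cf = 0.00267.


Formula: Rf = 0.5 * rho * V^2 * S * Cf
Step 1 — V^2 = 11.73^2 = 137.5929
Step 2 — 0.5 * rho * V^2 = 0.5 * 1025 * 137.5929 = 70516.36125
Step 3 — Rf = 70516.36125 * 1344 * 0.00267 ≈ 253050 N (5 s.f.)

253050 N


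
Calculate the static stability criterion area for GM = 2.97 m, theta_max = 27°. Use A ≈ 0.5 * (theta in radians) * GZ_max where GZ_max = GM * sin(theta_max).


Formula: GZ_max = GM * sin(theta); Area = 0.5 * theta_rad * GZ_max
Step 1 — GZ_max = 2.97 * sin(27°) = 2.97 * 0.45399 = 1.34835 m
Step 2 — theta_rad = 27 * pi/180 = 0.471239 rad
Step 3 — Area = 0.5 * 0.471239 * 1.34835 ≈ 0.31770 m·rad (5 s.f.)

0.31770 m·rad


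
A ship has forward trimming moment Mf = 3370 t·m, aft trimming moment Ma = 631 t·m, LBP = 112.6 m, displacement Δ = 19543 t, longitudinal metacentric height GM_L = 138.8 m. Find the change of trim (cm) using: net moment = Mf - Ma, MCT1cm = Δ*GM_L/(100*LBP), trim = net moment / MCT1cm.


Formula: net trimming moment = Mf - Ma; MCT1cm = Δ*GM_L/(100*LBP); trim = net moment / MCT1cm
Step 1 — net trimming moment = 3370 - 631 = 2739 t·m
Step 2 — MCT1cm = 19543 * 138.8 / (100 * 112.6) = 240.9031 t·m/cm
Step 3 — trim = 2739 / 240.9031 ≈ 11.370 cm (5 s.f.)

11.370 cm


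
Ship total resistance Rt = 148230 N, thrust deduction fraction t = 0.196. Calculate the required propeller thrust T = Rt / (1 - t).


Formula: T = Rt / (1 - t)
Step 1 — (1 - t) = 1 - 0.196 = 0.804
Step 2 — T = 148230 / 0.804 ≈ 184370 N (5 s.f.)

184370 N


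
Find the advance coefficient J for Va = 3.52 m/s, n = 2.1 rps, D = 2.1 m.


Formula: J = Va / (n * D)
Step 1 — n * D = 2.1 * 2.1 = 4.41
Step 2 — J = 3.52 / 4.41 ≈ 0.79819 (5 s.f.)

0.79819


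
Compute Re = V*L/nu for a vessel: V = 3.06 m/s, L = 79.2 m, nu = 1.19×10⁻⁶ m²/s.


Formula: Re = V * L / nu
Step 1 — V * L = 3.06 * 79.2 = 242.352 m^2/s
Step 2 — Re = 242.352 / 1.19e-6 = 2.04e+08

2.04e+08


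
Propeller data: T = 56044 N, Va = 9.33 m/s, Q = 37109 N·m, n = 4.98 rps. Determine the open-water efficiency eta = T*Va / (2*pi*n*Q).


Formula: eta = T * Va / (2 * pi * n * Q)
Step 1 — numerator = T * Va = 56044 * 9.33 = 522890.52
Step 2 — 2 * pi * n = 2 * pi * 4.98 = 31.290263
Step 3 — denominator = 31.290263 * 37109 = 1161150.37
Step 4 — eta = 522890.52 / 1161150.37 ≈ 0.45032 (5 s.f.)

0.45032


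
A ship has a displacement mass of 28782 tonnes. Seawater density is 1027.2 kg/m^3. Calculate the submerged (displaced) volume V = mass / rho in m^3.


Formula: V = mass / rho
Step 1 — convert tonnes to kg: 28782 t * 1000 = 28782000 kg
Step 2 — V = 28782000 / 1027.2 ≈ 28020 m^3 (5 s.f.)

28020 m^3


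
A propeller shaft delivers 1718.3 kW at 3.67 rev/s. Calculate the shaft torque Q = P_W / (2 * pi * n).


Formula: Q = P_W / (2 * pi * n)
Step 1 — P_W = 1718.3 kW * 1000 = 1718300.0 W
Step 2 — 2 * pi * n = 2 * pi * 3.67 = 23.05929
Step 3 — Q = 1718300.0 / 23.05929 ≈ 74517 N·m (5 s.f.)

74517 N·m


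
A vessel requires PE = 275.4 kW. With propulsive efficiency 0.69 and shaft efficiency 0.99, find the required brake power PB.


Formula: PB = PE / (eta_D * eta_S)
Step 1 — combined efficiency = eta_D * eta_S = 0.69 * 0.99 = 0.6831
Step 2 — PB = 275.4 / 0.6831 ≈ 403.16 kW (5 s.f.)

403.16 kW


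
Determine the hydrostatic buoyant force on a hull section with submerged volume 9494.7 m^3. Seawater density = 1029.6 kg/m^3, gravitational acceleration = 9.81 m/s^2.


Formula: Fb = rho * g * V
Substituting: Fb = 1029.6 * 9.81 * 9494.7
Intermediate: 1029.6 * 9.81 = 10100.376
Result: Fb = 10100.376 * 9494.7 ≈ 95900000 N (5 s.f.)

95900000 N


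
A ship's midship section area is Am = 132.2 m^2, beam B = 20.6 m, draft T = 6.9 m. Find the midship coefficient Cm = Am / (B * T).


Formula: Cm = Am / (B * T)
Step 1 — B * T = 20.6 * 6.9 = 142.14 m^2
Step 2 — Cm = 132.2 / 142.14 ≈ 0.93007 (5 s.f.)

0.93007


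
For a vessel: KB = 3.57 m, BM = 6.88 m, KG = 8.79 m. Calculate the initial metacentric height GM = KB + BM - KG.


Formula: GM = KB + BM - KG
Step 1 — KM = KB + BM = 3.57 + 6.88 = 10.45 m
Step 2 — GM = KM - KG = 10.45 - 8.79 = 1.66 m

1.66 m


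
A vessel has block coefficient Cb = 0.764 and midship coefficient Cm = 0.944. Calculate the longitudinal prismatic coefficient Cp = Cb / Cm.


Formula: Cp = Cb / Cm
Substituting: Cp = 0.764 / 0.944
Result: Cp ≈ 0.80932 (5 s.f.)

0.80932


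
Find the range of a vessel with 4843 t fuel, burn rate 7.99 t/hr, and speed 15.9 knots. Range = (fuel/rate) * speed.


Formula: endurance = fuel / rate; range = endurance * speed
Step 1 — endurance = 4843 / 7.99 = 606.1327 hours
Step 2 — range = 606.1327 * 15.9 ≈ 9637.5 nautical miles (5 s.f.)

9637.5 NM


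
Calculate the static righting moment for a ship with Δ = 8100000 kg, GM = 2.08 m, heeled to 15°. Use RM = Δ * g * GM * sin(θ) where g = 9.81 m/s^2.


Formula: GZ = GM * sin(theta); RM = disp * g * GZ
Step 1 — GZ = 2.08 * sin(15°) = 2.08 * 0.258819 = 0.538344 m
Step 2 — RM = 8100000 * 9.81 * 0.538344 ≈ 42777000 N·m (5 s.f.)

42777000 N·m


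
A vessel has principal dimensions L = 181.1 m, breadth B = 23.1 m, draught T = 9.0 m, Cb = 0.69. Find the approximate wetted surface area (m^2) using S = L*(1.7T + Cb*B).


Formula: S = 1.7*L*T + V/T with V = Cb*L*B*T, i.e. S = L * (1.7*T + Cb*B)
Step 1 — 1.7*T = 1.7 * 9.0 = 15.3 m
Step 2 — Cb*B = 0.69 * 23.1 = 15.939 m
Step 3 — 1.7*T + Cb*B = 15.3 + 15.939 = 31.239 m
Step 4 — S = 181.1 * 31.239 ≈ 5657.4 m^2 (5 s.f.)

5657.4 m^2


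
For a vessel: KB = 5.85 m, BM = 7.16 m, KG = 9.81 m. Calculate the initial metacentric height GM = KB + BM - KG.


Formula: GM = KB + BM - KG
Step 1 — KM = KB + BM = 5.85 + 7.16 = 13.01 m
Step 2 — GM = KM - KG = 13.01 - 9.81 = 3.2 m

3.2 m


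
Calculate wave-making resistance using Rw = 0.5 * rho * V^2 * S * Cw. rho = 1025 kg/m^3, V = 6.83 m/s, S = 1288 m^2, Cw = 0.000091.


Formula: Rw = 0.5 * rho * V^2 * S * Cw
Step 1 — V^2 = 6.83^2 = 46.6489
Step 2 — 0.5 * rho * V^2 = 0.5 * 1025 * 46.6489 = 23907.56125
Step 3 — Rw = 23907.56125 * 1288 * 0.000091 ≈ 2802.2 N (5 s.f.)

2802.2 N


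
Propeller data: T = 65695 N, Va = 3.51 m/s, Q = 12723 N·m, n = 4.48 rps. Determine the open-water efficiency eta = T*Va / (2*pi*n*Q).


Formula: eta = T * Va / (2 * pi * n * Q)
Step 1 — numerator = T * Va = 65695 * 3.51 = 230589.45
Step 2 — 2 * pi * n = 2 * pi * 4.48 = 28.14867
Step 3 — denominator = 28.14867 * 12723 = 358135.53
Step 4 — eta = 230589.45 / 358135.53 ≈ 0.64386 (5 s.f.)

0.64386


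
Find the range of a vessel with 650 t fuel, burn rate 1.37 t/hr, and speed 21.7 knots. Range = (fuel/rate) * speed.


Formula: endurance = fuel / rate; range = endurance * speed
Step 1 — endurance = 650 / 1.37 = 474.4526 hours
Step 2 — range = 474.4526 * 21.7 ≈ 10296 nautical miles (5 s.f.)

10296 NM


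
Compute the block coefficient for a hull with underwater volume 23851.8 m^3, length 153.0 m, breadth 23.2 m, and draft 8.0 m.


Formula: Cb = V / (L * B * T)
Step 1 — L * B * T = 153.0 * 23.2 * 8.0 = 28396.8 m^3
Step 2 — Cb = 23851.8 / 28396.8 ≈ 0.83995 (5 s.f.)

0.83995


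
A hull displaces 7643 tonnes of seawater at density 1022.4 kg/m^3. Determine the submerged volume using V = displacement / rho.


Formula: V = mass / rho
Step 1 — convert tonnes to kg: 7643 t * 1000 = 7643000 kg
Step 2 — V = 7643000 / 1022.4 ≈ 7475.5 m^3 (5 s.f.)

7475.5 m^3


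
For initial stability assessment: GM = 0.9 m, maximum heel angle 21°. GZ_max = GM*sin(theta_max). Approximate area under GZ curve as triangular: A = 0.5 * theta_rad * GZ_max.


Formula: GZ_max = GM * sin(theta); Area = 0.5 * theta_rad * GZ_max
Step 1 — GZ_max = 0.9 * sin(21°) = 0.9 * 0.358368 = 0.322531 m
Step 2 — theta_rad = 21 * pi/180 = 0.366519 rad
Step 3 — Area = 0.5 * 0.366519 * 0.322531 ≈ 0.059107 m·rad (5 s.f.)

0.059107 m·rad


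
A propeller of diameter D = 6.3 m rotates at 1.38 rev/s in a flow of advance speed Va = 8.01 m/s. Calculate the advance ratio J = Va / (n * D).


Formula: J = Va / (n * D)
Step 1 — n * D = 1.38 * 6.3 = 8.694
Step 2 — J = 8.01 / 8.694 ≈ 0.92133 (5 s.f.)

0.92133


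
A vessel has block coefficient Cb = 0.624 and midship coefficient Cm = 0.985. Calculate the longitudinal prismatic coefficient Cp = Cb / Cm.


Formula: Cp = Cb / Cm
Substituting: Cp = 0.624 / 0.985
Result: Cp ≈ 0.63350 (5 s.f.)

0.63350


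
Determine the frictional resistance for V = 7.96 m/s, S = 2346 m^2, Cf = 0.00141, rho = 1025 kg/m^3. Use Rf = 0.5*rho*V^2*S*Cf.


Formula: Rf = 0.5 * rho * V^2 * S * Cf
Step 1 — V^2 = 7.96^2 = 63.3616
Step 2 — 0.5 * rho * V^2 = 0.5 * 1025 * 63.3616 = 32472.82
Step 3 — Rf = 32472.82 * 2346 * 0.00141 ≈ 107420 N (5 s.f.)

107420 N


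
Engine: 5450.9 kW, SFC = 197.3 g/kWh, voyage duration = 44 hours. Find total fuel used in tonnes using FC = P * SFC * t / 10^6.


Formula: FC (tonnes) = P * SFC * t / 1,000,000
Step 1 — P * SFC * t = 5450.9 * 197.3 * 44 = 47320353.08 g
Step 2 — FC (tonnes) = 47320353.08 / 1,000,000 ≈ 47.320 tonnes (5 s.f.)

47.320 tonnes


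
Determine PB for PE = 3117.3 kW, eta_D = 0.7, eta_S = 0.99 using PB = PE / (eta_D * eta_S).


Formula: PB = PE / (eta_D * eta_S)
Step 1 — combined efficiency = eta_D * eta_S = 0.7 * 0.99 = 0.693
Step 2 — PB = 3117.3 / 0.693 ≈ 4498.3 kW (5 s.f.)

4498.3 kW


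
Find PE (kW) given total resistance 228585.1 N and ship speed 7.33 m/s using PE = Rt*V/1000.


Formula: PE = Rt * V / 1000 (kW)
Step 1 — PE (W) = 228585.1 * 7.33 = 1675528.783 W
Step 2 — PE (kW) = 1675528.783 / 1000 ≈ 1675.5 kW (5 s.f.)

1675.5 kW


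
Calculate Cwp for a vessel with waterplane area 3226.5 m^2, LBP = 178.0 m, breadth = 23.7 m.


Formula: Cwp = Aw / (L * B)
Step 1 — L * B = 178.0 * 23.7 = 4218.6 m^2
Step 2 — Cwp = 3226.5 / 4218.6 ≈ 0.76483 (5 s.f.)

0.76483


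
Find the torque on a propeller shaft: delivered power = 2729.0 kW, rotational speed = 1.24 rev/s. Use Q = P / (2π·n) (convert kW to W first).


Formula: Q = P_W / (2 * pi * n)
Step 1 — P_W = 2729.0 kW * 1000 = 2729000.0 W
Step 2 — 2 * pi * n = 2 * pi * 1.24 = 7.79115
Step 3 — Q = 2729000.0 / 7.79115 ≈ 350270 N·m (5 s.f.)

350270 N·m


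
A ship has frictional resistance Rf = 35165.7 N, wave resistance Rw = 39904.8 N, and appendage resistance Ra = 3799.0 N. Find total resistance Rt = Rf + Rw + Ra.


Formula: Rt = Rf + Rw + Ra
Substituting: Rt = 35165.7 + 39904.8 + 3799.0
Result: Rt = 78869.5 N

78869.5 N


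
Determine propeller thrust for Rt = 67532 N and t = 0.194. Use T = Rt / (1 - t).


Formula: T = Rt / (1 - t)
Step 1 — (1 - t) = 1 - 0.194 = 0.806
Step 2 — T = 67532 / 0.806 ≈ 83787 N (5 s.f.)

83787 N


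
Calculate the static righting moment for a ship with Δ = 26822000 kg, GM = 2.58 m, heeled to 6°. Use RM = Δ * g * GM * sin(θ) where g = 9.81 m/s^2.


Formula: GZ = GM * sin(theta); RM = disp * g * GZ
Step 1 — GZ = 2.58 * sin(6°) = 2.58 * 0.104528 = 0.269682 m
Step 2 — RM = 26822000 * 9.81 * 0.269682 ≈ 70960000 N·m (5 s.f.)

70960000 N·m


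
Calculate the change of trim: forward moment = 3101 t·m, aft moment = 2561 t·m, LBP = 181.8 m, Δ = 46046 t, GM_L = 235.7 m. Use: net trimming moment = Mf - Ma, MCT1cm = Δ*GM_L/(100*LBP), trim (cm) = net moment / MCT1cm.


Formula: net trimming moment = Mf - Ma; MCT1cm = Δ*GM_L/(100*LBP); trim = net moment / MCT1cm
Step 1 — net trimming moment = 3101 - 2561 = 540 t·m
Step 2 — MCT1cm = 46046 * 235.7 / (100 * 181.8) = 596.977 t·m/cm
Step 3 — trim = 540 / 596.977 ≈ 0.90456 cm (5 s.f.)

0.90456 cm


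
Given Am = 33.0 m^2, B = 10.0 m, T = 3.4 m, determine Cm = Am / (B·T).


Formula: Cm = Am / (B * T)
Step 1 — B * T = 10.0 * 3.4 = 34.0 m^2
Step 2 — Cm = 33.0 / 34.0 ≈ 0.97059 (5 s.f.)

0.97059


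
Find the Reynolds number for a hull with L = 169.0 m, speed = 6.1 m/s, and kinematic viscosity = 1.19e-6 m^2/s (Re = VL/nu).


Formula: Re = V * L / nu
Step 1 — V * L = 6.1 * 169.0 = 1030.9 m^2/s
Step 2 — Re = 1030.9 / 1.19e-6 = 8.66e+08

8.66e+08


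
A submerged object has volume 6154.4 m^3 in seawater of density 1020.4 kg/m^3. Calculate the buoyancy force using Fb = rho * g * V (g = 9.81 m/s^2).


Formula: Fb = rho * g * V
Substituting: Fb = 1020.4 * 9.81 * 6154.4
Intermediate: 1020.4 * 9.81 = 10010.124
Result: Fb = 10010.124 * 6154.4 ≈ 61606000 N (5 s.f.)

61606000 N


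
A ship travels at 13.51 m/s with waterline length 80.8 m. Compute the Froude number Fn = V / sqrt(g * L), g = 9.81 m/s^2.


Formula: Fn = V / sqrt(g * L)
Step 1 — g * L = 9.81 * 80.8 = 792.648
Step 2 — sqrt(g * L) = sqrt(792.648) = 28.154005
Step 3 — Fn = 13.51 / 28.154005 ≈ 0.47986 (5 s.f.)

0.47986


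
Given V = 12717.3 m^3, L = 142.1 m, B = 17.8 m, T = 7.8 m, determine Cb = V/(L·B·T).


Formula: Cb = V / (L * B * T)
Step 1 — L * B * T = 142.1 * 17.8 * 7.8 = 19729.164 m^3
Step 2 — Cb = 12717.3 / 19729.164 ≈ 0.64459 (5 s.f.)

0.64459


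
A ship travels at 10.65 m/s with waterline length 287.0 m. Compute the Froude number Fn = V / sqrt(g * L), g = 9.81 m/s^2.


Formula: Fn = V / sqrt(g * L)
Step 1 — g * L = 9.81 * 287.0 = 2815.47
Step 2 — sqrt(g * L) = sqrt(2815.47) = 53.061003
Step 3 — Fn = 10.65 / 53.061003 ≈ 0.20071 (5 s.f.)

0.20071


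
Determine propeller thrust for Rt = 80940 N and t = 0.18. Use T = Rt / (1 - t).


Formula: T = Rt / (1 - t)
Step 1 — (1 - t) = 1 - 0.18 = 0.82
Step 2 — T = 80940 / 0.82 ≈ 98707 N (5 s.f.)

98707 N


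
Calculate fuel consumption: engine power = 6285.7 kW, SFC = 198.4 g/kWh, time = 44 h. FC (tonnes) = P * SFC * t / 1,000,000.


Formula: FC (tonnes) = P * SFC * t / 1,000,000
Step 1 — P * SFC * t = 6285.7 * 198.4 * 44 = 54871646.72 g
Step 2 — FC (tonnes) = 54871646.72 / 1,000,000 ≈ 54.872 tonnes (5 s.f.)

54.872 tonnes


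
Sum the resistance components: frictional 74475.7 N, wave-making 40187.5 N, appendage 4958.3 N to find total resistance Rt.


Formula: Rt = Rf + Rw + Ra
Substituting: Rt = 74475.7 + 40187.5 + 4958.3
Result: Rt = 119621.5 N

119621.5 N


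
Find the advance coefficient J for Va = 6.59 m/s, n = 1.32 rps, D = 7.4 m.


Formula: J = Va / (n * D)
Step 1 — n * D = 1.32 * 7.4 = 9.768
Step 2 — J = 6.59 / 9.768 ≈ 0.67465 (5 s.f.)

0.67465


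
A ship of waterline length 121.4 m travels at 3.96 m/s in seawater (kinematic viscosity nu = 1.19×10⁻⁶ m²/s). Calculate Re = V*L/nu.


Formula: Re = V * L / nu
Step 1 — V * L = 3.96 * 121.4 = 480.744 m^2/s
Step 2 — Re = 480.744 / 1.19e-6 = 4.04e+08

4.04e+08


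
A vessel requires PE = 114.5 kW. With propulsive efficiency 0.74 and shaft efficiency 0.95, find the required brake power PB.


Formula: PB = PE / (eta_D * eta_S)
Step 1 — combined efficiency = eta_D * eta_S = 0.74 * 0.95 = 0.703
Step 2 — PB = 114.5 / 0.703 ≈ 162.87 kW (5 s.f.)

162.87 kW


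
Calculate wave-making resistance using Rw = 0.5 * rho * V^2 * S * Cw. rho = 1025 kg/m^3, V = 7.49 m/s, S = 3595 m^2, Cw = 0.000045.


Formula: Rw = 0.5 * rho * V^2 * S * Cw
Step 1 — V^2 = 7.49^2 = 56.1001
Step 2 — 0.5 * rho * V^2 = 0.5 * 1025 * 56.1001 = 28751.30125
Step 3 — Rw = 28751.30125 * 3595 * 0.000045 ≈ 4651.2 N (5 s.f.)

4651.2 N


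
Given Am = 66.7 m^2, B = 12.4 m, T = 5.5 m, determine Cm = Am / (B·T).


Formula: Cm = Am / (B * T)
Step 1 — B * T = 12.4 * 5.5 = 68.2 m^2
Step 2 — Cm = 66.7 / 68.2 ≈ 0.97801 (5 s.f.)

0.97801


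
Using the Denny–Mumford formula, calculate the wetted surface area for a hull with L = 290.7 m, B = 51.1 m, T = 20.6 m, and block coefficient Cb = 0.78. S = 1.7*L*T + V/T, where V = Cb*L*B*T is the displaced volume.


Formula: S = 1.7*L*T + V/T with V = Cb*L*B*T, i.e. S = L * (1.7*T + Cb*B)
Step 1 — 1.7*T = 1.7 * 20.6 = 35.02 m
Step 2 — Cb*B = 0.78 * 51.1 = 39.858 m
Step 3 — 1.7*T + Cb*B = 35.02 + 39.858 = 74.878 m
Step 4 — S = 290.7 * 74.878 ≈ 21767 m^2 (5 s.f.)

21767 m^2


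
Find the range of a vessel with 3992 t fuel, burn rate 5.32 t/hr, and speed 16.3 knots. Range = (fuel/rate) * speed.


Formula: endurance = fuel / rate; range = endurance * speed
Step 1 — endurance = 3992 / 5.32 = 750.3759 hours
Step 2 — range = 750.3759 * 16.3 ≈ 12231 nautical miles (5 s.f.)

12231 NM


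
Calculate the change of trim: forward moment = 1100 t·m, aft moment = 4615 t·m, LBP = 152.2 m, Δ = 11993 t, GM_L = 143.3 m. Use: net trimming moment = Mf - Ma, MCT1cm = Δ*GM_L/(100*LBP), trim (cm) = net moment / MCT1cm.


Formula: net trimming moment = Mf - Ma; MCT1cm = Δ*GM_L/(100*LBP); trim = net moment / MCT1cm
Step 1 — net trimming moment = 1100 - 4615 = -3515 t·m
Step 2 — MCT1cm = 11993 * 143.3 / (100 * 152.2) = 112.917 t·m/cm
Step 3 — trim = -3515 / 112.917 ≈ -31.129 cm (5 s.f.)

-31.129 cm


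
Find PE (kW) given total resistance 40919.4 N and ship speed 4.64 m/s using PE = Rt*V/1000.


Formula: PE = Rt * V / 1000 (kW)
Step 1 — PE (W) = 40919.4 * 4.64 = 189866.016 W
Step 2 — PE (kW) = 189866.016 / 1000 ≈ 189.87 kW (5 s.f.)

189.87 kW


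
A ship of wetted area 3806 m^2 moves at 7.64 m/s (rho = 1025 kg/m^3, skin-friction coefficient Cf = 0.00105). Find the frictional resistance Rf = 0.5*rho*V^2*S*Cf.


Formula: Rf = 0.5 * rho * V^2 * S * Cf
Step 1 — V^2 = 7.64^2 = 58.3696
Step 2 — 0.5 * rho * V^2 = 0.5 * 1025 * 58.3696 = 29914.42
Step 3 — Rf = 29914.42 * 3806 * 0.00105 ≈ 119550 N (5 s.f.)

119550 N


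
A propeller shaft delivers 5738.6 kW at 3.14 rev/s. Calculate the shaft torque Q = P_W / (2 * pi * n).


Formula: Q = P_W / (2 * pi * n)
Step 1 — P_W = 5738.6 kW * 1000 = 5738600.0 W
Step 2 — 2 * pi * n = 2 * pi * 3.14 = 19.729202
Step 3 — Q = 5738600.0 / 19.729202 ≈ 290870 N·m (5 s.f.)

290870 N·m


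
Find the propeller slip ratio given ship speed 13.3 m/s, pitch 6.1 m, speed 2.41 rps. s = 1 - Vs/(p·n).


Formula: s = 1 - Vs / (p * n)
Step 1 — p * n = 6.1 * 2.41 = 14.701
Step 2 — Vs / (p*n) = 13.3 / 14.701 = 0.9047 (6 d.p.)
Step 3 — s = 1 - 0.9047 = 0.0953

0.0953


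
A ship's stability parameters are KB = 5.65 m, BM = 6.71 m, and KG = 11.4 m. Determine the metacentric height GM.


Formula: GM = KB + BM - KG
Step 1 — KM = KB + BM = 5.65 + 6.71 = 12.36 m
Step 2 — GM = KM - KG = 12.36 - 11.4 = 0.96 m

0.96 m


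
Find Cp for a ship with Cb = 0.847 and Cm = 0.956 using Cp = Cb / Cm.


Formula: Cp = Cb / Cm
Substituting: Cp = 0.847 / 0.956
Result: Cp ≈ 0.88598 (5 s.f.)

0.88598


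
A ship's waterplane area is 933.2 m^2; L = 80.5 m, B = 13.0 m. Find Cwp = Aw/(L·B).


Formula: Cwp = Aw / (L * B)
Step 1 — L * B = 80.5 * 13.0 = 1046.5 m^2
Step 2 — Cwp = 933.2 / 1046.5 ≈ 0.89173 (5 s.f.)

0.89173


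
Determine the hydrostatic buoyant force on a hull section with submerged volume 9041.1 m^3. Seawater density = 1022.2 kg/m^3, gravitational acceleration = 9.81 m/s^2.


Formula: Fb = rho * g * V
Substituting: Fb = 1022.2 * 9.81 * 9041.1
Intermediate: 1022.2 * 9.81 = 10027.782
Result: Fb = 10027.782 * 9041.1 ≈ 90662000 N (5 s.f.)

90662000 N


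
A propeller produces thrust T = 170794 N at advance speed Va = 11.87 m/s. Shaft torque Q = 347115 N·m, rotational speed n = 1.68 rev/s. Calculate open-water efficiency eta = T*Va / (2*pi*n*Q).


Formula: eta = T * Va / (2 * pi * n * Q)
Step 1 — numerator = T * Va = 170794 * 11.87 = 2027324.78
Step 2 — 2 * pi * n = 2 * pi * 1.68 = 10.555751
Step 3 — denominator = 10.555751 * 347115 = 3664059.51
Step 4 — eta = 2027324.78 / 3664059.51 ≈ 0.55330 (5 s.f.)

0.55330


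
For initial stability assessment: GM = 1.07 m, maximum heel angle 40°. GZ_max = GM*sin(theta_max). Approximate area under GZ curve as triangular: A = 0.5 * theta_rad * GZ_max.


Formula: GZ_max = GM * sin(theta); Area = 0.5 * theta_rad * GZ_max
Step 1 — GZ_max = 1.07 * sin(40°) = 1.07 * 0.642788 = 0.687783 m
Step 2 — theta_rad = 40 * pi/180 = 0.698132 rad
Step 3 — Area = 0.5 * 0.698132 * 0.687783 ≈ 0.24008 m·rad (5 s.f.)

0.24008 m·rad


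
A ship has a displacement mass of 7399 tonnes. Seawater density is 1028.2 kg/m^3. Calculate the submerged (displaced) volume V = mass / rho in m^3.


Formula: V = mass / rho
Step 1 — convert tonnes to kg: 7399 t * 1000 = 7399000 kg
Step 2 — V = 7399000 / 1028.2 ≈ 7196.1 m^3 (5 s.f.)

7196.1 m^3


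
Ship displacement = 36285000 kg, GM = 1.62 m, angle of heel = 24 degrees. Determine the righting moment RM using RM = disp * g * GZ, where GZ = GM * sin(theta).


Formula: GZ = GM * sin(theta); RM = disp * g * GZ
Step 1 — GZ = 1.62 * sin(24°) = 1.62 * 0.406737 = 0.658914 m
Step 2 — RM = 36285000 * 9.81 * 0.658914 ≈ 234540000 N·m (5 s.f.)

234540000 N·m


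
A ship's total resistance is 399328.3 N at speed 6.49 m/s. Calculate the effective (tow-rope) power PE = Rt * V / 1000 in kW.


Formula: PE = Rt * V / 1000 (kW)
Step 1 — PE (W) = 399328.3 * 6.49 = 2591640.667 W
Step 2 — PE (kW) = 2591640.667 / 1000 ≈ 2591.6 kW (5 s.f.)

2591.6 kW


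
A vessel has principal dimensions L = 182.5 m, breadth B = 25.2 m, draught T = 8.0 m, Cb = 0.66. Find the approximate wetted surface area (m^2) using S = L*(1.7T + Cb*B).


Formula: S = 1.7*L*T + V/T with V = Cb*L*B*T, i.e. S = L * (1.7*T + Cb*B)
Step 1 — 1.7*T = 1.7 * 8.0 = 13.6 m
Step 2 — Cb*B = 0.66 * 25.2 = 16.632 m
Step 3 — 1.7*T + Cb*B = 13.6 + 16.632 = 30.232 m
Step 4 — S = 182.5 * 30.232 ≈ 5517.3 m^2 (5 s.f.)

5517.3 m^2


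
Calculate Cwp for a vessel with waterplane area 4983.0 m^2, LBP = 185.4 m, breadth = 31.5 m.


Formula: Cwp = Aw / (L * B)
Step 1 — L * B = 185.4 * 31.5 = 5840.1 m^2
Step 2 — Cwp = 4983.0 / 5840.1 ≈ 0.85324 (5 s.f.)

0.85324


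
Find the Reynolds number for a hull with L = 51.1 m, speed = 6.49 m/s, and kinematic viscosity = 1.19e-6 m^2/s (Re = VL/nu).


Formula: Re = V * L / nu
Step 1 — V * L = 6.49 * 51.1 = 331.639 m^2/s
Step 2 — Re = 331.639 / 1.19e-6 = 2.79e+08

2.79e+08


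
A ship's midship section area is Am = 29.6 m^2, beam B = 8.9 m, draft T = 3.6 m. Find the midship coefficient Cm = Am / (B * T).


Formula: Cm = Am / (B * T)
Step 1 — B * T = 8.9 * 3.6 = 32.04 m^2
Step 2 — Cm = 29.6 / 32.04 ≈ 0.92385 (5 s.f.)

0.92385


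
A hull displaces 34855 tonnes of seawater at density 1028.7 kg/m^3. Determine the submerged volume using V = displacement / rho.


Formula: V = mass / rho
Step 1 — convert tonnes to kg: 34855 t * 1000 = 34855000 kg
Step 2 — V = 34855000 / 1028.7 ≈ 33883 m^3 (5 s.f.)

33883 m^3


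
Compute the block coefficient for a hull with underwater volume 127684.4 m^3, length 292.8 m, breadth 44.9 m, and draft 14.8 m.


Formula: Cb = V / (L * B * T)
Step 1 — L * B * T = 292.8 * 44.9 * 14.8 = 194571.456 m^3
Step 2 — Cb = 127684.4 / 194571.456 ≈ 0.65623 (5 s.f.)

0.65623


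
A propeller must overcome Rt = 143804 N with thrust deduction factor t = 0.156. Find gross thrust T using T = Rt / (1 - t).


Formula: T = Rt / (1 - t)
Step 1 — (1 - t) = 1 - 0.156 = 0.844
Step 2 — T = 143804 / 0.844 ≈ 170380 N (5 s.f.)

170380 N


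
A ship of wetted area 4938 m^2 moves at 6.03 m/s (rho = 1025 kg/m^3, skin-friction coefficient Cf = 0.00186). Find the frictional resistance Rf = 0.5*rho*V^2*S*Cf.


Formula: Rf = 0.5 * rho * V^2 * S * Cf
Step 1 — V^2 = 6.03^2 = 36.3609
Step 2 — 0.5 * rho * V^2 = 0.5 * 1025 * 36.3609 = 18634.96125
Step 3 — Rf = 18634.96125 * 4938 * 0.00186 ≈ 171160 N (5 s.f.)

171160 N


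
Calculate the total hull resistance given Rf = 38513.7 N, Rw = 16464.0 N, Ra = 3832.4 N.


Formula: Rt = Rf + Rw + Ra
Substituting: Rt = 38513.7 + 16464.0 + 3832.4
Result: Rt = 58810.1 N

58810.1 N


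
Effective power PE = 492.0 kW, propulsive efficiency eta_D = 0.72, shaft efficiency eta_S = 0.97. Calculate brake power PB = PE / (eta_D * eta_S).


Formula: PB = PE / (eta_D * eta_S)
Step 1 — combined efficiency = eta_D * eta_S = 0.72 * 0.97 = 0.6984
Step 2 — PB = 492.0 / 0.6984 ≈ 704.47 kW (5 s.f.)

704.47 kW


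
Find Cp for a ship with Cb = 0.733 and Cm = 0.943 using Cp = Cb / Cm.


Formula: Cp = Cb / Cm
Substituting: Cp = 0.733 / 0.943
Result: Cp ≈ 0.77731 (5 s.f.)

0.77731


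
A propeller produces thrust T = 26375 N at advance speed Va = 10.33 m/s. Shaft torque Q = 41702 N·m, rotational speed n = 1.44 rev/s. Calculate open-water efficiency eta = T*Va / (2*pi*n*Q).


Formula: eta = T * Va / (2 * pi * n * Q)
Step 1 — numerator = T * Va = 26375 * 10.33 = 272453.75
Step 2 — 2 * pi * n = 2 * pi * 1.44 = 9.047787
Step 3 — denominator = 9.047787 * 41702 = 377310.81
Step 4 — eta = 272453.75 / 377310.81 ≈ 0.72209 (5 s.f.)

0.72209


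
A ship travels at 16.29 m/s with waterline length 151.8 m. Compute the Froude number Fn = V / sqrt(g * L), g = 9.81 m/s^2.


Formula: Fn = V / sqrt(g * L)
Step 1 — g * L = 9.81 * 151.8 = 1489.158
Step 2 — sqrt(g * L) = sqrt(1489.158) = 38.58961
Step 3 — Fn = 16.29 / 38.58961 ≈ 0.42213 (5 s.f.)

0.42213


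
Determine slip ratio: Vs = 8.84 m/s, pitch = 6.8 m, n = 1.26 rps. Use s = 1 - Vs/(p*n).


Formula: s = 1 - Vs / (p * n)
Step 1 — p * n = 6.8 * 1.26 = 8.568
Step 2 — Vs / (p*n) = 8.84 / 8.568 = 1.031746 (6 d.p.)
Step 3 — s = 1 - 1.031746 = -0.031746

-0.031746


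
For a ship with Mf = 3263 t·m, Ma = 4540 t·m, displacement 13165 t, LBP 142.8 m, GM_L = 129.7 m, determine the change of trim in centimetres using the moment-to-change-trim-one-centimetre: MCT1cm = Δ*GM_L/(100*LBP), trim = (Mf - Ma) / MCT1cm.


Formula: net trimming moment = Mf - Ma; MCT1cm = Δ*GM_L/(100*LBP); trim = net moment / MCT1cm
Step 1 — net trimming moment = 3263 - 4540 = -1277 t·m
Step 2 — MCT1cm = 13165 * 129.7 / (100 * 142.8) = 119.5729 t·m/cm
Step 3 — trim = -1277 / 119.5729 ≈ -10.680 cm (5 s.f.)

-10.680 cm


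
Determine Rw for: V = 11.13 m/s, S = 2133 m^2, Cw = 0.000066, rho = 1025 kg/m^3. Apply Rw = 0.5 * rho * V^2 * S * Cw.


Formula: Rw = 0.5 * rho * V^2 * S * Cw
Step 1 — V^2 = 11.13^2 = 123.8769
Step 2 — 0.5 * rho * V^2 = 0.5 * 1025 * 123.8769 = 63486.91125
Step 3 — Rw = 63486.91125 * 2133 * 0.000066 ≈ 8937.6 N (5 s.f.)

8937.6 N


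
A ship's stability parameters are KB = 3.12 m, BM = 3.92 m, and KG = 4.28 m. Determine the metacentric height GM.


Formula: GM = KB + BM - KG
Step 1 — KM = KB + BM = 3.12 + 3.92 = 7.04 m
Step 2 — GM = KM - KG = 7.04 - 4.28 = 2.76 m

2.76 m


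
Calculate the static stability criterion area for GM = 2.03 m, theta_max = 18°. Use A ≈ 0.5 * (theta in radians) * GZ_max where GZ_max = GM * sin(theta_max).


Formula: GZ_max = GM * sin(theta); Area = 0.5 * theta_rad * GZ_max
Step 1 — GZ_max = 2.03 * sin(18°) = 2.03 * 0.309017 = 0.627305 m
Step 2 — theta_rad = 18 * pi/180 = 0.314159 rad
Step 3 — Area = 0.5 * 0.314159 * 0.627305 ≈ 0.098537 m·rad (5 s.f.)

0.098537 m·rad


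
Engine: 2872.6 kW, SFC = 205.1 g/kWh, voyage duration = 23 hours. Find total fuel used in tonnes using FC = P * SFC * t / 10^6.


Formula: FC (tonnes) = P * SFC * t / 1,000,000
Step 1 — P * SFC * t = 2872.6 * 205.1 * 23 = 13550915.98 g
Step 2 — FC (tonnes) = 13550915.98 / 1,000,000 ≈ 13.551 tonnes (5 s.f.)

13.551 tonnes


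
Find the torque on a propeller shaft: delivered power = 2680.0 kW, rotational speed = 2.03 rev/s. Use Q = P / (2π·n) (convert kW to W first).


Formula: Q = P_W / (2 * pi * n)
Step 1 — P_W = 2680.0 kW * 1000 = 2680000.0 W
Step 2 — 2 * pi * n = 2 * pi * 2.03 = 12.754866
Step 3 — Q = 2680000.0 / 12.754866 ≈ 210120 N·m (5 s.f.)

210120 N·m


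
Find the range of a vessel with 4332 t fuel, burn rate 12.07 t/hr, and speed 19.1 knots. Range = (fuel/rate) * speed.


Formula: endurance = fuel / rate; range = endurance * speed
Step 1 — endurance = 4332 / 12.07 = 358.9064 hours
Step 2 — range = 358.9064 * 19.1 ≈ 6855.1 nautical miles (5 s.f.)

6855.1 NM


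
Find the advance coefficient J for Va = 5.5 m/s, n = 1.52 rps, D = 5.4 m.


Formula: J = Va / (n * D)
Step 1 — n * D = 1.52 * 5.4 = 8.208
Step 2 — J = 5.5 / 8.208 ≈ 0.67008 (5 s.f.)

0.67008


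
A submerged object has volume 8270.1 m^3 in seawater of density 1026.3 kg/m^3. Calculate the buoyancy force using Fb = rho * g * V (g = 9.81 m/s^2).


Formula: Fb = rho * g * V
Substituting: Fb = 1026.3 * 9.81 * 8270.1
Intermediate: 1026.3 * 9.81 = 10068.003
Result: Fb = 10068.003 * 8270.1 ≈ 83263000 N (5 s.f.)

83263000 N


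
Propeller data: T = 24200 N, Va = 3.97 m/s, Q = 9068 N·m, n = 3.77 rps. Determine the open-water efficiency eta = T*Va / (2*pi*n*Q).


Formula: eta = T * Va / (2 * pi * n * Q)
Step 1 — numerator = T * Va = 24200 * 3.97 = 96074.0
Step 2 — 2 * pi * n = 2 * pi * 3.77 = 23.687609
Step 3 — denominator = 23.687609 * 9068 = 214799.24
Step 4 — eta = 96074.0 / 214799.24 ≈ 0.44727 (5 s.f.)

0.44727


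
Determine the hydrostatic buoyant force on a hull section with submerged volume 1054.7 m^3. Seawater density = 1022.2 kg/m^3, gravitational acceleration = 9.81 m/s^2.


Formula: Fb = rho * g * V
Substituting: Fb = 1022.2 * 9.81 * 1054.7
Intermediate: 1022.2 * 9.81 = 10027.782
Result: Fb = 10027.782 * 1054.7 ≈ 10576000 N (5 s.f.)

10576000 N


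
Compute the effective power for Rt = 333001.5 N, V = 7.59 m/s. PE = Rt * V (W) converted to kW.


Formula: PE = Rt * V / 1000 (kW)
Step 1 — PE (W) = 333001.5 * 7.59 = 2527481.385 W
Step 2 — PE (kW) = 2527481.385 / 1000 ≈ 2527.5 kW (5 s.f.)

2527.5 kW


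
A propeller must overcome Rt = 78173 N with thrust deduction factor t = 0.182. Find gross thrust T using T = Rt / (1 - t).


Formula: T = Rt / (1 - t)
Step 1 — (1 - t) = 1 - 0.182 = 0.818
Step 2 — T = 78173 / 0.818 ≈ 95566 N (5 s.f.)

95566 N


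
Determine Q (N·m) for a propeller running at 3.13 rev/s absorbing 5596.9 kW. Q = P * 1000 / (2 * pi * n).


Formula: Q = P_W / (2 * pi * n)
Step 1 — P_W = 5596.9 kW * 1000 = 5596900.0 W
Step 2 — 2 * pi * n = 2 * pi * 3.13 = 19.66637
Step 3 — Q = 5596900.0 / 19.66637 ≈ 284590 N·m (5 s.f.)

284590 N·m


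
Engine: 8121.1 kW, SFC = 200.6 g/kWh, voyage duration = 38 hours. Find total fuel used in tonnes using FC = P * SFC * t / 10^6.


Formula: FC (tonnes) = P * SFC * t / 1,000,000
Step 1 — P * SFC * t = 8121.1 * 200.6 * 38 = 61905521.08 g
Step 2 — FC (tonnes) = 61905521.08 / 1,000,000 ≈ 61.906 tonnes (5 s.f.)

61.906 tonnes


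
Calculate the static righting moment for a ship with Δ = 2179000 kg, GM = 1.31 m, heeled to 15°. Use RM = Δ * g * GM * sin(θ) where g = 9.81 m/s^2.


Formula: GZ = GM * sin(theta); RM = disp * g * GZ
Step 1 — GZ = 1.31 * sin(15°) = 1.31 * 0.258819 = 0.339053 m
Step 2 — RM = 2179000 * 9.81 * 0.339053 ≈ 7247600 N·m (5 s.f.)

7247600 N·m


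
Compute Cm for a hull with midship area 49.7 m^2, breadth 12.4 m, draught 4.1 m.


Formula: Cm = Am / (B * T)
Step 1 — B * T = 12.4 * 4.1 = 50.84 m^2
Step 2 — Cm = 49.7 / 50.84 ≈ 0.97758 (5 s.f.)

0.97758


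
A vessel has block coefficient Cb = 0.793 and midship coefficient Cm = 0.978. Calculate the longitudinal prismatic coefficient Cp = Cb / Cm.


Formula: Cp = Cb / Cm
Substituting: Cp = 0.793 / 0.978
Result: Cp ≈ 0.81084 (5 s.f.)

0.81084


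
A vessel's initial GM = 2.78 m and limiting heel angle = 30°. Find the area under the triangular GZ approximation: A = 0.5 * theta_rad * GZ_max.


Formula: GZ_max = GM * sin(theta); Area = 0.5 * theta_rad * GZ_max
Step 1 — GZ_max = 2.78 * sin(30°) = 2.78 * 0.5 = 1.39 m
Step 2 — theta_rad = 30 * pi/180 = 0.523599 rad
Step 3 — Area = 0.5 * 0.523599 * 1.39 ≈ 0.36390 m·rad (5 s.f.)

0.36390 m·rad
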